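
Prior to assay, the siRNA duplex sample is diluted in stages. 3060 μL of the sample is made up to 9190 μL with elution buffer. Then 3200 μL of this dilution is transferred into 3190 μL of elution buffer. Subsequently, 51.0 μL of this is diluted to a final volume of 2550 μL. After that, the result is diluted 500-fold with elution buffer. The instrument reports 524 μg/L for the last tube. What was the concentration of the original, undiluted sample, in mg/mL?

Overall dilution factor = 3.003 × 1.997 × 50 × 500 = 1.50 × 10⁵.
Original = 524 μg/L × 1.50 × 10⁵ = 7.86 × 10⁷ μg/L = 78.6 mg/mL.

78.6 mg/mL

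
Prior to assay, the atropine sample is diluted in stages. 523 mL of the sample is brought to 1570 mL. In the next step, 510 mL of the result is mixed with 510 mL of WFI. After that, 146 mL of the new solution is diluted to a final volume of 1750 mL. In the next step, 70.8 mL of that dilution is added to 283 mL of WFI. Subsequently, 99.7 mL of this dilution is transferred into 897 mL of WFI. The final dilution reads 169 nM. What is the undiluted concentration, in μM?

608 μM

Overall dilution factor = 3.002 × 2 × 11.99 × 4.997 × 9.997 = 3595.
Original = 169 nM × 3595 = 6.08 × 10⁵ nM = 608 μM.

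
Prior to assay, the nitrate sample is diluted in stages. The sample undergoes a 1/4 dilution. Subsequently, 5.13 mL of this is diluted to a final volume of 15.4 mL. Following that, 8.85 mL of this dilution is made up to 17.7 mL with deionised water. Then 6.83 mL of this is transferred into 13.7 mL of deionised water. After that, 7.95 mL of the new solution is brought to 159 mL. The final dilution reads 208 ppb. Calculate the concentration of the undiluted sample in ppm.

Overall dilution factor = 4 × 3.002 × 2 × 3.006 × 20 = 1444.
Original = 208 ppb × 1444 = 3.00 × 10⁵ ppb = 300 ppm.

300 ppm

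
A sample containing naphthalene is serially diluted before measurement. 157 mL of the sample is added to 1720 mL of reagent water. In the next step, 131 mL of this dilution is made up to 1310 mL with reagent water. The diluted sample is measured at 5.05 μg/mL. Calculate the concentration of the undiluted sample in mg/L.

604 mg/L

Overall dilution factor = 11.96 × 10 = 120.
Original = 5.05 μg/mL × 120 = 604 μg/mL = 604 mg/L.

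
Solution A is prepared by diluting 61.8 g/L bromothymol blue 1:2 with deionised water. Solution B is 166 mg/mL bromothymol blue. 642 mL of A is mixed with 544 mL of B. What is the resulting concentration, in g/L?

92.9 g/L

C_A = 61.8 g/L / 2 = 30.9 g/L.
C_B = 166 mg/mL = 166 g/L.
C_mix = (C_A·V_A + C_B·V_B)/(V_A + V_B) = (30.9×642 + 166×544) / 1186 = 92.9 g/L.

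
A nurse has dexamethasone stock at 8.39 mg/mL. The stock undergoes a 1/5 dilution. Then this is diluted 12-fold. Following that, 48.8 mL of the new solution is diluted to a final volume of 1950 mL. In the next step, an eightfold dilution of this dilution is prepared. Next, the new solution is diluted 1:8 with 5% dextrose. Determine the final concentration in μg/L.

Overall dilution factor = 5 × 12 × 39.96 × 8 × 8 = 1.53 × 10⁵.
8.39 mg/mL / 1.53 × 10⁵ = 5.47 × 10⁻⁵ mg/mL = 54.7 μg/L.

54.7 μg/L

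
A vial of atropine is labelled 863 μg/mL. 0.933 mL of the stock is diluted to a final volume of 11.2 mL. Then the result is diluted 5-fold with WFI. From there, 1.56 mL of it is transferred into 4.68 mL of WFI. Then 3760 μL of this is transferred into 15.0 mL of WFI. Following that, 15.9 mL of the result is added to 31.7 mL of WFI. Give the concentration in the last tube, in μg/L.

Overall dilution factor = 12.00 × 5 × 4 × 4.989 × 2.994 = 3586.
863 μg/mL / 3586 = 0.241 μg/mL = 241 μg/L.

241 μg/L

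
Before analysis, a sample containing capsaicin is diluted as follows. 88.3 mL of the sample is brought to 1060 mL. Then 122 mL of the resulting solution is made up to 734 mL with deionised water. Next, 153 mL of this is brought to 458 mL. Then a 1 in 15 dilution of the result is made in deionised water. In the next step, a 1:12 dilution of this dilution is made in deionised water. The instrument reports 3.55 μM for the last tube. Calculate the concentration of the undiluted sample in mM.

138 mM

Overall dilution factor = 12.00 × 6.016 × 2.993 × 15 × 12 = 3.89 × 10⁴.
Original = 3.55 μM × 3.89 × 10⁴ = 1.38 × 10⁵ μM = 138 mM.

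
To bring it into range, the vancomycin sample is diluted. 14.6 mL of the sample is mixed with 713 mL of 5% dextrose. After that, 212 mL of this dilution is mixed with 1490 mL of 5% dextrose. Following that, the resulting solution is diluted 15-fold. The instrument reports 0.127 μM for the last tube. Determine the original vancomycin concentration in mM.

0.762 mM

Overall dilution factor = 49.84 × 8.028 × 15 = 6001.
Original = 0.127 μM × 6001 = 762 μM = 0.762 mM.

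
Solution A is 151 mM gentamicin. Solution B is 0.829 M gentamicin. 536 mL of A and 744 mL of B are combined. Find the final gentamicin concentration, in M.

0.545 M

C_B = 0.829 M = 829 mM.
C_mix = (C_A·V_A + C_B·V_B)/(V_A + V_B) = (151×536 + 829×744) / 1280 = 545 mM = 0.545 M.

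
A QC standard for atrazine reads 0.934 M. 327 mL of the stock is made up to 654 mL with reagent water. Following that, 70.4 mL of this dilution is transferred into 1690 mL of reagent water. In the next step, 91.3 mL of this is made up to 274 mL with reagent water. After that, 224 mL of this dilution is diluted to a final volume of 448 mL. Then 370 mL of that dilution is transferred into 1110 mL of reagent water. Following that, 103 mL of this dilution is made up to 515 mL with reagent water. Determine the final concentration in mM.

Overall dilution factor = 2 × 25.01 × 3.001 × 2 × 4 × 5 = 6004.
0.934 M / 6004 = 1.56 × 10⁻⁴ M = 0.156 mM.

0.156 mM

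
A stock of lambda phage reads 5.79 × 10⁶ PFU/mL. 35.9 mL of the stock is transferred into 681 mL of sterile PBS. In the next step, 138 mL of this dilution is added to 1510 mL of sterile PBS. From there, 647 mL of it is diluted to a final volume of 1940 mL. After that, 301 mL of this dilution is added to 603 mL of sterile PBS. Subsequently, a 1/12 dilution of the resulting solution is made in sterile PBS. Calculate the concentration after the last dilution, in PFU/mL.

Overall dilution factor = 19.97 × 11.94 × 2.998 × 3.003 × 12 = 2.58 × 10⁴.
5.79 × 10⁶ PFU/mL / 2.58 × 10⁴ = 225 PFU/mL.

225 PFU/mL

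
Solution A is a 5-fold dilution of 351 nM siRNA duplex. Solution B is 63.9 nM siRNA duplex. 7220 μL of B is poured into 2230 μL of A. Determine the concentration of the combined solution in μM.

C_A = 351 nM / 5 = 70.2 nM.
C_mix = (C_A·V_A + C_B·V_B)/(V_A + V_B) = (70.2×2230 + 63.9×7220) / 9450 = 65.4 nM = 0.0654 μM.

0.0654 μM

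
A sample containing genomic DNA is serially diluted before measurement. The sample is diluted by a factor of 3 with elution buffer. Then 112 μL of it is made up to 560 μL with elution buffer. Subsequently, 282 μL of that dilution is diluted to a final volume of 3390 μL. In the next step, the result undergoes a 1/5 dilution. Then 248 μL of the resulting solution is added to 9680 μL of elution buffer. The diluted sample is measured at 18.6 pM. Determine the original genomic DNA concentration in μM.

0.671 μM

Overall dilution factor = 3 × 5 × 12.02 × 5 × 40.03 = 3.61 × 10⁴.
Original = 18.6 pM × 3.61 × 10⁴ = 6.71 × 10⁵ pM = 0.671 μM.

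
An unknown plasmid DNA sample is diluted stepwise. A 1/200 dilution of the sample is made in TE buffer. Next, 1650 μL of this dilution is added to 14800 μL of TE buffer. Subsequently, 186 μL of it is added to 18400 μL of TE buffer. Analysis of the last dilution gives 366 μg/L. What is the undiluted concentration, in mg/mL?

72.9 mg/mL

Overall dilution factor = 200 × 9.970 × 99.92 = 1.99 × 10⁵.
Original = 366 μg/L × 1.99 × 10⁵ = 7.29 × 10⁷ μg/L = 72.9 mg/mL.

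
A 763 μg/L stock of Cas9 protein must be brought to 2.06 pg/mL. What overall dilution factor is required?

3.70 × 10⁵

Factor = C₀/C_target = 763 μg/L / 2.06 pg/mL = 3.70 × 10⁵.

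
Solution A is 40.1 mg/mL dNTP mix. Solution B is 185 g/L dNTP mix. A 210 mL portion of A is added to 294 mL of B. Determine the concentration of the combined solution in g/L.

C_B = 185 g/L = 185 mg/mL.
C_mix = (C_A·V_A + C_B·V_B)/(V_A + V_B) = (40.1×210 + 185×294) / 504.0 = 125 mg/mL = 125 g/L.

125 g/L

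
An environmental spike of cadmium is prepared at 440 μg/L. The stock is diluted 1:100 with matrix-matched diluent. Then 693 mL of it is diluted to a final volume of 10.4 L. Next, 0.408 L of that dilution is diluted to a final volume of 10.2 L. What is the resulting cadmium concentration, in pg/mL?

Overall dilution factor = 100 × 15.01 × 25 = 3.75 × 10⁴.
440 μg/L / 3.75 × 10⁴ = 0.0117 μg/L = 11.7 pg/mL.

11.7 pg/mL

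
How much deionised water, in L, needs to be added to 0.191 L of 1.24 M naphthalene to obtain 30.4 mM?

7.60 L

30.4 mM = 0.0304 M.
V₂ = C₁V₁/C₂ = 1.24 × 0.191 / 0.0304 = 7.79 L.
Diluent to add = V₂ − V₁ = 7.79 − 0.191 = 7.60 L.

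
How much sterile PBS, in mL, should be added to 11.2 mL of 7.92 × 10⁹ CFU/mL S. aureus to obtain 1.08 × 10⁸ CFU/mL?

V₂ = C₁V₁/C₂ = 7.92 × 10⁹ × 11.2 / 1.08 × 10⁸ = 821 mL.
Diluent to add = V₂ − V₁ = 821 − 11.2 = 810 mL.

810 mL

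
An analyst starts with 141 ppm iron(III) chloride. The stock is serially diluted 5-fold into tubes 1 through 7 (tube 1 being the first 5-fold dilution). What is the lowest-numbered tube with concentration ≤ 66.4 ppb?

Tube n has concentration 141 ppm / 5ⁿ.
Need 5ⁿ ≥ 141 ppm / 66.4 ppb = 2123, so n ≥ 4.76.
First such tube: n = 5.

tube 5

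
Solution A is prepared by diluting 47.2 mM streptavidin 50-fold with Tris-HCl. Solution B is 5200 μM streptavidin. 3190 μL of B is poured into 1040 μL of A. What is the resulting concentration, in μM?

4150 μM

C_A = 47.2 mM / 50 = 0.944 mM.
C_B = 5200 μM = 5.20 mM.
C_mix = (C_A·V_A + C_B·V_B)/(V_A + V_B) = (0.944×1040 + 5.20×3190) / 4230 = 4.15 mM = 4150 μM.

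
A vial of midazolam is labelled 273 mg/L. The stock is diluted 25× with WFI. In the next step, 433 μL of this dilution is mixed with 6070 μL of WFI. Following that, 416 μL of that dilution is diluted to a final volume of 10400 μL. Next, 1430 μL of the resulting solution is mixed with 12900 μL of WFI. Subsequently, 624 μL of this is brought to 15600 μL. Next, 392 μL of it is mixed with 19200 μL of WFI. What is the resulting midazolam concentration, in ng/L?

Overall dilution factor = 25 × 15.02 × 25 × 10.02 × 25 × 49.98 = 1.18 × 10⁸.
273 mg/L / 1.18 × 10⁸ = 2.32 × 10⁻⁶ mg/L = 2.32 ng/L.

2.32 ng/L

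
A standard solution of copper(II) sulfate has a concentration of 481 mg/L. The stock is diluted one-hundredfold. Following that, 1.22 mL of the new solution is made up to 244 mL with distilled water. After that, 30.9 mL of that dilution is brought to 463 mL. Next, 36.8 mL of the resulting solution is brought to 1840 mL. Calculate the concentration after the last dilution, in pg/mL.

32.1 pg/mL

Overall dilution factor = 100 × 200 × 14.98 × 50 = 1.50 × 10⁷.
481 mg/L / 1.50 × 10⁷ = 3.21 × 10⁻⁵ mg/L = 32.1 pg/mL.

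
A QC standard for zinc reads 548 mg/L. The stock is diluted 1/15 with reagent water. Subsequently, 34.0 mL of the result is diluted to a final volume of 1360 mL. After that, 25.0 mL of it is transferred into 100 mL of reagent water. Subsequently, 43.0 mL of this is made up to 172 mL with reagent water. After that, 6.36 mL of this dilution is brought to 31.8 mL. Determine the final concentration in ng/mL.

9.13 ng/mL

Overall dilution factor = 15 × 40 × 5 × 4 × 5 = 6.00 × 10⁴.
548 mg/L / 6.00 × 10⁴ = 9.13 × 10⁻³ mg/L = 9.13 ng/mL.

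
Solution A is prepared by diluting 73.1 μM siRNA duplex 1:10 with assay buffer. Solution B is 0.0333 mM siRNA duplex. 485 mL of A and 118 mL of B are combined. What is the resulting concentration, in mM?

0.0124 mM

C_A = 73.1 μM / 10 = 7.31 μM.
C_B = 0.0333 mM = 33.3 μM.
C_mix = (C_A·V_A + C_B·V_B)/(V_A + V_B) = (7.31×485 + 33.3×118) / 603.0 = 12.4 μM = 0.0124 mM.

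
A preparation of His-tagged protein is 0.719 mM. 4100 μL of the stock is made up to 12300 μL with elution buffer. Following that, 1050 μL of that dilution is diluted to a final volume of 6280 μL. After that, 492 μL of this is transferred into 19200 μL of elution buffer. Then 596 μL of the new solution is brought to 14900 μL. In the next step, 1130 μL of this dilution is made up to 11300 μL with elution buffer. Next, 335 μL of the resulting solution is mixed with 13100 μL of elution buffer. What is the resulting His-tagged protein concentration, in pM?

Overall dilution factor = 3 × 5.981 × 40.02 × 25 × 10 × 40.10 = 7.20 × 10⁶.
0.719 mM / 7.20 × 10⁶ = 9.99 × 10⁻⁸ mM = 99.9 pM.

99.9 pM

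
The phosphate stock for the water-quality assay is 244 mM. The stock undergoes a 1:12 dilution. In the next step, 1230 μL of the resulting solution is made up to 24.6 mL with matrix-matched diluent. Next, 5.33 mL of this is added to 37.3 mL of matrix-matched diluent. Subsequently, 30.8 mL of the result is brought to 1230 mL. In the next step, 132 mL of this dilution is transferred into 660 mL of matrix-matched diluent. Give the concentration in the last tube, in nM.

Overall dilution factor = 12 × 20 × 7.998 × 39.94 × 6 = 4.60 × 10⁵.
244 mM / 4.60 × 10⁵ = 5.30 × 10⁻⁴ mM = 530 nM.

530 nM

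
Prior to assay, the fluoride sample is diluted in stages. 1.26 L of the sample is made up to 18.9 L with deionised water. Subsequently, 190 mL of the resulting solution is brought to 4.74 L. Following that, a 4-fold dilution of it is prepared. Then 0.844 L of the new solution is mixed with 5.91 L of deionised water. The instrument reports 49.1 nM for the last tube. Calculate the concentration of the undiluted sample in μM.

588 μM

Overall dilution factor = 15 × 24.95 × 4 × 8.002 = 1.20 × 10⁴.
Original = 49.1 nM × 1.20 × 10⁴ = 5.88 × 10⁵ nM = 588 μM.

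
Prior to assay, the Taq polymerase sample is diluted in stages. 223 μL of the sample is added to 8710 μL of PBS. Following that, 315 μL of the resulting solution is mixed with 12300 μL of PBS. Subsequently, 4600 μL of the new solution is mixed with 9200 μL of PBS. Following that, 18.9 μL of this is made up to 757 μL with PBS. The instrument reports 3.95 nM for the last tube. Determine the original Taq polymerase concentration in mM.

Overall dilution factor = 40.06 × 40.05 × 3 × 40.05 = 1.93 × 10⁵.
Original = 3.95 nM × 1.93 × 10⁵ = 7.61 × 10⁵ nM = 0.761 mM.

0.761 mM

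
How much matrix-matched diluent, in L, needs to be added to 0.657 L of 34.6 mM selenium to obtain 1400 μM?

1400 μM = 1.40 mM.
V₂ = C₁V₁/C₂ = 34.6 × 0.657 / 1.40 = 16.2 L.
Diluent to add = V₂ − V₁ = 16.2 − 0.657 = 15.6 L.

15.6 L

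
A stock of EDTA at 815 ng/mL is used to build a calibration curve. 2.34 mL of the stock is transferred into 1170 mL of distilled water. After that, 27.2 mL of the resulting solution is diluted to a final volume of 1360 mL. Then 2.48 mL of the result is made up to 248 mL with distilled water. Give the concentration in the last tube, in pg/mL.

Overall dilution factor = 501 × 50 × 100 = 2.50 × 10⁶.
815 ng/mL / 2.50 × 10⁶ = 3.25 × 10⁻⁴ ng/mL = 0.325 pg/mL.

0.325 pg/mL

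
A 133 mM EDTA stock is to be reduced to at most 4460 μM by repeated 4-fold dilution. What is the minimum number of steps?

Need 4ⁿ ≥ 29.8, so n ≥ log(29.8)/log(4) = 2.45.
Minimum whole steps: n = 3.

3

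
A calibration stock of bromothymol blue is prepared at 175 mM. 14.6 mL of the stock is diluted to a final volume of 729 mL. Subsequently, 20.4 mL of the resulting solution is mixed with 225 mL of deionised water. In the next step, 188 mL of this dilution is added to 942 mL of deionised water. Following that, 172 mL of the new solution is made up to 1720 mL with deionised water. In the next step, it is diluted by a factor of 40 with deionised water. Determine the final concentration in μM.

0.121 μM

Overall dilution factor = 49.93 × 12.03 × 6.011 × 10 × 40 = 1.44 × 10⁶.
175 mM / 1.44 × 10⁶ = 1.21 × 10⁻⁴ mM = 0.121 μM.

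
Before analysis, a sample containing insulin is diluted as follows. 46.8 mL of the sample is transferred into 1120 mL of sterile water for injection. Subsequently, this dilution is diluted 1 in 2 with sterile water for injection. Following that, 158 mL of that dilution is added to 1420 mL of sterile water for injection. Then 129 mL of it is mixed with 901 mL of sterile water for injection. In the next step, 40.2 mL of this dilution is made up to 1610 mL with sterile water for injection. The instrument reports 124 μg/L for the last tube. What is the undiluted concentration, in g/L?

Overall dilution factor = 24.93 × 2 × 9.987 × 7.984 × 40.05 = 1.59 × 10⁵.
Original = 124 μg/L × 1.59 × 10⁵ = 1.97 × 10⁷ μg/L = 19.7 g/L.

19.7 g/L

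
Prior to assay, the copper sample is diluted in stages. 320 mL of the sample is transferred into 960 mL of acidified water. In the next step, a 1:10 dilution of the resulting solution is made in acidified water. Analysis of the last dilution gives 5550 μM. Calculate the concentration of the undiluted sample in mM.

222 mM

Overall dilution factor = 4 × 10 = 40.0.
Original = 5550 μM × 40.0 = 2.22 × 10⁵ μM = 222 mM.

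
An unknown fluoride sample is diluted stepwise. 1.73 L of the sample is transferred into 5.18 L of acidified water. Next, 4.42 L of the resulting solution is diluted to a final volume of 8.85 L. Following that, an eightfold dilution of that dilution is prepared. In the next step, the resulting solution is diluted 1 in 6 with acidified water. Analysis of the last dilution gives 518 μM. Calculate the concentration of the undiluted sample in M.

0.199 M

Overall dilution factor = 3.994 × 2.002 × 8 × 6 = 384.
Original = 518 μM × 384 = 1.99 × 10⁵ μM = 0.199 M.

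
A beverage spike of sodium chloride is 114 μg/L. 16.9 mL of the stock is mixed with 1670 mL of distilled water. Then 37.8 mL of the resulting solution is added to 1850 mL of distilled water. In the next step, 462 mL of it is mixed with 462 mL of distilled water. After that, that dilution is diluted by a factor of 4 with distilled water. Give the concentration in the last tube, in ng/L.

2.86 ng/L

Overall dilution factor = 99.82 × 49.94 × 2 × 4 = 3.99 × 10⁴.
114 μg/L / 3.99 × 10⁴ = 2.86 × 10⁻³ μg/L = 2.86 ng/L.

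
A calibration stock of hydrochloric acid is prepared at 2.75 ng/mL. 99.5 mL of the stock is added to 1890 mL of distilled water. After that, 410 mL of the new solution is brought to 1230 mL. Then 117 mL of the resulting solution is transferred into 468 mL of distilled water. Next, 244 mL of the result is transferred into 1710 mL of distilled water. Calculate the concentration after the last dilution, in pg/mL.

Overall dilution factor = 19.99 × 3 × 5 × 8.008 = 2402.
2.75 ng/mL / 2402 = 1.14 × 10⁻³ ng/mL = 1.14 pg/mL.

1.14 pg/mL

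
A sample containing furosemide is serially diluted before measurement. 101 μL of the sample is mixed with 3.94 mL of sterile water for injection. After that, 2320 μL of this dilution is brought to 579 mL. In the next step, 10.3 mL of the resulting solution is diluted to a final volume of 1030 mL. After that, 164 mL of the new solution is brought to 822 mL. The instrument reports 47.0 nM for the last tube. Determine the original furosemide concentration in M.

0.235 M

Overall dilution factor = 40.01 × 249.6 × 100 × 5.012 = 5.00 × 10⁶.
Original = 47.0 nM × 5.00 × 10⁶ = 2.35 × 10⁸ nM = 0.235 M.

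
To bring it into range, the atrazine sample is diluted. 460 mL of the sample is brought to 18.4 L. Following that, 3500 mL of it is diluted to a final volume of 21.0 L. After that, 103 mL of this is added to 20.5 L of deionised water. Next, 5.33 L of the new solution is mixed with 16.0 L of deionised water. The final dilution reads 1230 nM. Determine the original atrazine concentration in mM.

236 mM

Overall dilution factor = 40 × 6 × 200.0 × 4.002 = 1.92 × 10⁵.
Original = 1230 nM × 1.92 × 10⁵ = 2.36 × 10⁸ nM = 236 mM.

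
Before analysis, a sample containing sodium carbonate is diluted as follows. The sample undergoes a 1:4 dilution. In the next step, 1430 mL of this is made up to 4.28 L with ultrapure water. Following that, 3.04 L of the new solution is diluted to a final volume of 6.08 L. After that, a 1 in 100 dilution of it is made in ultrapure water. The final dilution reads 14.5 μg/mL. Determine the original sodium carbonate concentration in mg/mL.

34.7 mg/mL

Overall dilution factor = 4 × 2.993 × 2 × 100 = 2394.
Original = 14.5 μg/mL × 2394 = 3.47 × 10⁴ μg/mL = 34.7 mg/mL.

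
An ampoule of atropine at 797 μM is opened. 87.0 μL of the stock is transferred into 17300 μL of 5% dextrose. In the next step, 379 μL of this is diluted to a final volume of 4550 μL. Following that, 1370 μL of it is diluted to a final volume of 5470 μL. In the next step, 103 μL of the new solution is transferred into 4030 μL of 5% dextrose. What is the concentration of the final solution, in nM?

Overall dilution factor = 199.9 × 12.01 × 3.993 × 40.13 = 3.84 × 10⁵.
797 μM / 3.84 × 10⁵ = 2.07 × 10⁻³ μM = 2.07 nM.

2.07 nM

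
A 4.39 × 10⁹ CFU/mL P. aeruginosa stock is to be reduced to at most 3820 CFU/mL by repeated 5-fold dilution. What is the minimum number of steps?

Need 5ⁿ ≥ 1.15 × 10⁶, so n ≥ log(1.15 × 10⁶)/log(5) = 8.67.
Minimum whole steps: n = 9.

9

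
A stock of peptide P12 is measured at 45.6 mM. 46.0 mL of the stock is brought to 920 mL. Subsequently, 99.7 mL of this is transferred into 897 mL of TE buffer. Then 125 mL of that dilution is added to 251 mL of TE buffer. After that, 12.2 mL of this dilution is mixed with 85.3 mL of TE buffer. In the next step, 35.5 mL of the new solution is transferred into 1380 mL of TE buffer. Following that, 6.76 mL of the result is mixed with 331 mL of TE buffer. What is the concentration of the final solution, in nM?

Overall dilution factor = 20 × 9.997 × 3.008 × 7.992 × 39.87 × 49.96 = 9.58 × 10⁶.
45.6 mM / 9.58 × 10⁶ = 4.76 × 10⁻⁶ mM = 4.76 nM.

4.76 nM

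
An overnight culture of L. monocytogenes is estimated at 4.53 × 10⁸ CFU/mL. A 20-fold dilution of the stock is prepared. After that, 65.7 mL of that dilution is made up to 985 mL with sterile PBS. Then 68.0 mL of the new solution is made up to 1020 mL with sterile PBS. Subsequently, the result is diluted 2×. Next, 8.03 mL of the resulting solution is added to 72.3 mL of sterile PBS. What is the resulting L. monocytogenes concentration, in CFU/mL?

5030 CFU/mL

Overall dilution factor = 20 × 14.99 × 15 × 2 × 10.00 = 9.00 × 10⁴.
4.53 × 10⁸ CFU/mL / 9.00 × 10⁴ = 5030 CFU/mL.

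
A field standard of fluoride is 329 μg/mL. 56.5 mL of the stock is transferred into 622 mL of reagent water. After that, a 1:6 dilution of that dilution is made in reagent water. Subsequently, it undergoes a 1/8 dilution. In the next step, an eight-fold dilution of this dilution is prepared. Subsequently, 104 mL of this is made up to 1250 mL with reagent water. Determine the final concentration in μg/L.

5.94 μg/L

Overall dilution factor = 12.01 × 6 × 8 × 8 × 12.02 = 5.54 × 10⁴.
329 μg/mL / 5.54 × 10⁴ = 5.94 × 10⁻³ μg/mL = 5.94 μg/L.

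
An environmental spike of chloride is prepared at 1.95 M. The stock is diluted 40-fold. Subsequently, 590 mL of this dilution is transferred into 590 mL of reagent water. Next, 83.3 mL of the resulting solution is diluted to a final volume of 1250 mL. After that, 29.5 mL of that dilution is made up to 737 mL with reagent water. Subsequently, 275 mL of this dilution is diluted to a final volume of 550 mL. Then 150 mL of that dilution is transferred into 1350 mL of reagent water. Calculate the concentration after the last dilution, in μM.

3.25 μM

Overall dilution factor = 40 × 2 × 15.01 × 24.98 × 2 × 10 = 6.00 × 10⁵.
1.95 M / 6.00 × 10⁵ = 3.25 × 10⁻⁶ M = 3.25 μM.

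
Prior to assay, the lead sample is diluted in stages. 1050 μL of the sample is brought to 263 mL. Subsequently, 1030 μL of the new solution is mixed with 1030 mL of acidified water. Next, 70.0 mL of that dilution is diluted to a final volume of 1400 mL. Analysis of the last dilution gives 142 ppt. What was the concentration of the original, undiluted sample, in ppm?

Overall dilution factor = 250.5 × 1001 × 20 = 5.01 × 10⁶.
Original = 142 ppt × 5.01 × 10⁶ = 7.12 × 10⁸ ppt = 712 ppm.

712 ppm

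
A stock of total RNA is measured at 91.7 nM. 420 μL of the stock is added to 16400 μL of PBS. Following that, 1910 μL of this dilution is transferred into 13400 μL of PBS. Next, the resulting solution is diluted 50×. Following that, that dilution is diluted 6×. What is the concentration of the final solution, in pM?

0.952 pM

Overall dilution factor = 40.05 × 8.016 × 50 × 6 = 9.63 × 10⁴.
91.7 nM / 9.63 × 10⁴ = 9.52 × 10⁻⁴ nM = 0.952 pM.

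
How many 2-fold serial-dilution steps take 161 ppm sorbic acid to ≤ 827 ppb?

Need 2ⁿ ≥ 195, so n ≥ log(195)/log(2) = 7.60.
Minimum whole steps: n = 8.

8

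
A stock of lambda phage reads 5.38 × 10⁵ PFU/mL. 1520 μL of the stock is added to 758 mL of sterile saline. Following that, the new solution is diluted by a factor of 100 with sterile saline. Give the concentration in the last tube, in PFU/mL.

10.8 PFU/mL

Overall dilution factor = 499.7 × 100 = 5.00 × 10⁴.
5.38 × 10⁵ PFU/mL / 5.00 × 10⁴ = 10.8 PFU/mL.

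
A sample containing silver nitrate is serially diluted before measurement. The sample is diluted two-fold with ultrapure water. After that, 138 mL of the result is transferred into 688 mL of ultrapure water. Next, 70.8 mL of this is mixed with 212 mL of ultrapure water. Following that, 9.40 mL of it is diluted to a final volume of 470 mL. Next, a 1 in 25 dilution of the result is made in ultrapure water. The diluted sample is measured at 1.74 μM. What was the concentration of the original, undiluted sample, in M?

Overall dilution factor = 2 × 5.986 × 3.994 × 50 × 25 = 5.98 × 10⁴.
Original = 1.74 μM × 5.98 × 10⁴ = 1.04 × 10⁵ μM = 0.104 M.

0.104 M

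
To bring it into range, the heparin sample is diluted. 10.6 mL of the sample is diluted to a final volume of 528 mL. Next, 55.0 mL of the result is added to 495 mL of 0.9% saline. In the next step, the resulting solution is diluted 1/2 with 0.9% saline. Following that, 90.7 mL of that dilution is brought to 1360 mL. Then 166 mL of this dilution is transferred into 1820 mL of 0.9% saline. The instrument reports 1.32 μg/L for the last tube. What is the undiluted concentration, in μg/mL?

Overall dilution factor = 49.81 × 10 × 2 × 14.99 × 11.96 = 1.79 × 10⁵.
Original = 1.32 μg/L × 1.79 × 10⁵ = 2.36 × 10⁵ μg/L = 236 μg/mL.

236 μg/mL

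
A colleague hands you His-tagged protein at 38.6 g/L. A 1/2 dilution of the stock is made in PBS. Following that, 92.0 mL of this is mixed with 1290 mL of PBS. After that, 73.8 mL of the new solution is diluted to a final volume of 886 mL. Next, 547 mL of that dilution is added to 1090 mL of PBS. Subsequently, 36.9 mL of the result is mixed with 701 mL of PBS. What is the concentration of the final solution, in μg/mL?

1.79 μg/mL

Overall dilution factor = 2 × 15.02 × 12.01 × 2.993 × 20.00 = 2.16 × 10⁴.
38.6 g/L / 2.16 × 10⁴ = 1.79 × 10⁻³ g/L = 1.79 μg/mL.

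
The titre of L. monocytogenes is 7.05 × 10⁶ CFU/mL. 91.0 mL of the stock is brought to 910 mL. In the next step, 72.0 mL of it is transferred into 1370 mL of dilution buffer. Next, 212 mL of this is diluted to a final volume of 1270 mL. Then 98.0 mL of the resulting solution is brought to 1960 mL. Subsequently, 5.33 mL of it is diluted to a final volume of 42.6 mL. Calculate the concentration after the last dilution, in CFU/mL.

36.8 CFU/mL

Overall dilution factor = 10 × 20.03 × 5.991 × 20 × 7.992 = 1.92 × 10⁵.
7.05 × 10⁶ CFU/mL / 1.92 × 10⁵ = 36.8 CFU/mL.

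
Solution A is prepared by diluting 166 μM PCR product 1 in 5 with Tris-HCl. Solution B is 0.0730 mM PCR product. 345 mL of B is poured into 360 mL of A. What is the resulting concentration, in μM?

C_A = 166 μM / 5 = 33.2 μM.
C_B = 0.0730 mM = 73.0 μM.
C_mix = (C_A·V_A + C_B·V_B)/(V_A + V_B) = (33.2×360 + 73.0×345) / 705.0 = 52.7 μM.

52.7 μM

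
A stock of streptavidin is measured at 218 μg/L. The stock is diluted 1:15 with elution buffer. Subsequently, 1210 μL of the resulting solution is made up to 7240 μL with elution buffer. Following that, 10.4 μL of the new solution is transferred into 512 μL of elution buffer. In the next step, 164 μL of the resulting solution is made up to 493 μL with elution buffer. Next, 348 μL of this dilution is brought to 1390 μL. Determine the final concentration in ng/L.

Overall dilution factor = 15 × 5.983 × 50.23 × 3.006 × 3.994 = 5.41 × 10⁴.
218 μg/L / 5.41 × 10⁴ = 4.03 × 10⁻³ μg/L = 4.03 ng/L.

4.03 ng/L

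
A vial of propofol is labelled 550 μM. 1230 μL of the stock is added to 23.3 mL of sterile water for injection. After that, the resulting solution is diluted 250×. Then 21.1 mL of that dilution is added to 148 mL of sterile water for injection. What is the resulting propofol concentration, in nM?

13.8 nM

Overall dilution factor = 19.94 × 250 × 8.014 = 4.00 × 10⁴.
550 μM / 4.00 × 10⁴ = 0.0138 μM = 13.8 nM.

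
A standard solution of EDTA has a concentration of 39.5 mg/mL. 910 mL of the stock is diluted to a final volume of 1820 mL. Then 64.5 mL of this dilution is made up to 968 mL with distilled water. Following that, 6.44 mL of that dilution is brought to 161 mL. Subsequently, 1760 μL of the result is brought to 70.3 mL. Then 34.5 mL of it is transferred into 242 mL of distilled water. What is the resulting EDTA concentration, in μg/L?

Overall dilution factor = 2 × 15.01 × 25 × 39.94 × 8.014 = 2.40 × 10⁵.
39.5 mg/mL / 2.40 × 10⁵ = 1.64 × 10⁻⁴ mg/mL = 164 μg/L.

164 μg/L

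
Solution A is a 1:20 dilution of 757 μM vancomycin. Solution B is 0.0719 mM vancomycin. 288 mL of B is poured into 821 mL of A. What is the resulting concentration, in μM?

C_A = 757 μM / 20 = 37.9 μM.
C_B = 0.0719 mM = 71.9 μM.
C_mix = (C_A·V_A + C_B·V_B)/(V_A + V_B) = (37.9×821 + 71.9×288) / 1109 = 46.7 μM.

46.7 μM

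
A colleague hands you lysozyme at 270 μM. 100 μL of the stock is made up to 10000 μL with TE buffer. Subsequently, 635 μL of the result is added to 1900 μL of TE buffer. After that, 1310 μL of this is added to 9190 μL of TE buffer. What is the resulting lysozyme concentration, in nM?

84.4 nM

Overall dilution factor = 100 × 3.992 × 8.015 = 3200.
270 μM / 3200 = 0.0844 μM = 84.4 nM.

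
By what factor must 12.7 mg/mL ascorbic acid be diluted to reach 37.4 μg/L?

Factor = C₀/C_target = 12.7 mg/mL / 37.4 μg/L = 3.40 × 10⁵.

3.40 × 10⁵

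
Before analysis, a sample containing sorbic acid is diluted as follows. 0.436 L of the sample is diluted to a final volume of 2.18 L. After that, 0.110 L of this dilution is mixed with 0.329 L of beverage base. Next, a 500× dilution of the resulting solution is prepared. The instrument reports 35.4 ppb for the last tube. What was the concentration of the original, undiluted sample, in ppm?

Overall dilution factor = 5 × 3.991 × 500 = 9977.
Original = 35.4 ppb × 9977 = 3.53 × 10⁵ ppb = 353 ppm.

353 ppm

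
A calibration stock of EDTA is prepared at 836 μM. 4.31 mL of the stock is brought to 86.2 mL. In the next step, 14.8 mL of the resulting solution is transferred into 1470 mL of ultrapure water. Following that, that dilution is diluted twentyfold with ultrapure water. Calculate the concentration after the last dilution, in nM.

Overall dilution factor = 20 × 100.3 × 20 = 4.01 × 10⁴.
836 μM / 4.01 × 10⁴ = 0.0208 μM = 20.8 nM.

20.8 nM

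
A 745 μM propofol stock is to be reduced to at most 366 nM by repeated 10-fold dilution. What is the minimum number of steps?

4

Need 10ⁿ ≥ 2036, so n ≥ log(2036)/log(10) = 3.31.
Minimum whole steps: n = 4.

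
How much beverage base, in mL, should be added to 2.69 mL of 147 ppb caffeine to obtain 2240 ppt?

174 mL

2240 ppt = 2.24 ppb.
V₂ = C₁V₁/C₂ = 147 × 2.69 / 2.24 = 177 mL.
Diluent to add = V₂ − V₁ = 177 − 2.69 = 174 mL.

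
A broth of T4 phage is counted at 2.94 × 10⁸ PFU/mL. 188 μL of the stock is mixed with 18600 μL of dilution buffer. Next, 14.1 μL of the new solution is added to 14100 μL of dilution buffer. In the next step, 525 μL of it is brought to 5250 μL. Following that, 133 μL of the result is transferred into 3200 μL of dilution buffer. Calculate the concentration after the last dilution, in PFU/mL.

11.7 PFU/mL

Overall dilution factor = 99.94 × 1001 × 10 × 25.06 = 2.51 × 10⁷.
2.94 × 10⁸ PFU/mL / 2.51 × 10⁷ = 11.7 PFU/mL.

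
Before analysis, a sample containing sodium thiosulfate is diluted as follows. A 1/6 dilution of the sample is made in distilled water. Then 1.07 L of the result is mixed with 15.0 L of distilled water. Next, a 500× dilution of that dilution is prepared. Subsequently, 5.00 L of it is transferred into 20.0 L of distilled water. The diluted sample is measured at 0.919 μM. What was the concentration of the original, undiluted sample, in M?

0.207 M

Overall dilution factor = 6 × 15.02 × 500 × 5 = 2.25 × 10⁵.
Original = 0.919 μM × 2.25 × 10⁵ = 2.07 × 10⁵ μM = 0.207 M.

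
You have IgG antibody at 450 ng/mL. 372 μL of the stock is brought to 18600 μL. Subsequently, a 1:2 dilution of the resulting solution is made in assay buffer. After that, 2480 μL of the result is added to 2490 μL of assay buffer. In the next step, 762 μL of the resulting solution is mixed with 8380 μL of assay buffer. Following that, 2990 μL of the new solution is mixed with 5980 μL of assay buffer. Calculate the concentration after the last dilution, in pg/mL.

62.4 pg/mL

Overall dilution factor = 50 × 2 × 2.004 × 12.00 × 3 = 7213.
450 ng/mL / 7213 = 0.0624 ng/mL = 62.4 pg/mL.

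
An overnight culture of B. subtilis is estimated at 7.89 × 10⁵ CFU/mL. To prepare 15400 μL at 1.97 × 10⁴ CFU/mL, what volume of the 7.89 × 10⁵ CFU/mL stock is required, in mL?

V₁ = C₂V₂/C₁ = 1.97 × 10⁴ × 15400 / 7.89 × 10⁵ = 385 μL = 0.385 mL.

0.385 mL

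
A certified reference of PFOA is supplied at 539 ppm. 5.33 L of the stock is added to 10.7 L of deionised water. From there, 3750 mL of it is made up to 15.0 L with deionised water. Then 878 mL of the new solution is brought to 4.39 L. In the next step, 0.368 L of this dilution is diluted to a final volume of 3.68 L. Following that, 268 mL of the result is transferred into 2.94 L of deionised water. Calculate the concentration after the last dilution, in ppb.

74.9 ppb

Overall dilution factor = 3.008 × 4 × 5 × 10 × 11.97 = 7200.
539 ppm / 7200 = 0.0749 ppm = 74.9 ppb.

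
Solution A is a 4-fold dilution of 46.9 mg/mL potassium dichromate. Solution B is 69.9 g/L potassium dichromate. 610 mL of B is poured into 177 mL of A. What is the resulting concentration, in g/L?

C_A = 46.9 mg/mL / 4 = 11.7 mg/mL.
C_B = 69.9 g/L = 69.9 mg/mL.
C_mix = (C_A·V_A + C_B·V_B)/(V_A + V_B) = (11.7×177 + 69.9×610) / 787.0 = 56.8 mg/mL = 56.8 g/L.

56.8 g/L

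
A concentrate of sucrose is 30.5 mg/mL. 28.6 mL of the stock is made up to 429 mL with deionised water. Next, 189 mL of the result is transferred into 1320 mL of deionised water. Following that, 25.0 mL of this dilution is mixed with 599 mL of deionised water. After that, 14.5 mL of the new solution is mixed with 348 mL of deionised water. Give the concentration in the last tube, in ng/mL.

Overall dilution factor = 15 × 7.984 × 24.96 × 25 = 7.47 × 10⁴.
30.5 mg/mL / 7.47 × 10⁴ = 4.08 × 10⁻⁴ mg/mL = 408 ng/mL.

408 ng/mL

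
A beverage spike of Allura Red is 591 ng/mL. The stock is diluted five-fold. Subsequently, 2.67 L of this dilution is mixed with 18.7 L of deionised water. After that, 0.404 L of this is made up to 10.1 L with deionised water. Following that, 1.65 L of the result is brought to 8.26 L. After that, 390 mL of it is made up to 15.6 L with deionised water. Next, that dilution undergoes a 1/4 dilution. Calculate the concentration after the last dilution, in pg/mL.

0.738 pg/mL

Overall dilution factor = 5 × 8.004 × 25 × 5.006 × 40 × 4 = 8.01 × 10⁵.
591 ng/mL / 8.01 × 10⁵ = 7.38 × 10⁻⁴ ng/mL = 0.738 pg/mL.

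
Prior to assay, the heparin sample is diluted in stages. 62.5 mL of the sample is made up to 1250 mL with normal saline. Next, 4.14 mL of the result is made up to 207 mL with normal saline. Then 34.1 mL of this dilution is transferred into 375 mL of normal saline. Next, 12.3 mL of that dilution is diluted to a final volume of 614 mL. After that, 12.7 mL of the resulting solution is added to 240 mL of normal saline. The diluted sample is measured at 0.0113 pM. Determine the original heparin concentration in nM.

135 nM

Overall dilution factor = 20 × 50 × 12.00 × 49.92 × 19.90 = 1.19 × 10⁷.
Original = 0.0113 pM × 1.19 × 10⁷ = 1.35 × 10⁵ pM = 135 nM.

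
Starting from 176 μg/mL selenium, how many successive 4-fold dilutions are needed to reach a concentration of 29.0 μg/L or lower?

Need 4ⁿ ≥ 6069, so n ≥ log(6069)/log(4) = 6.28.
Minimum whole steps: n = 7.

7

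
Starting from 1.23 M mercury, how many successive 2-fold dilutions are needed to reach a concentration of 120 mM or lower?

Need 2ⁿ ≥ 10.2, so n ≥ log(10.2)/log(2) = 3.36.
Minimum whole steps: n = 4.

4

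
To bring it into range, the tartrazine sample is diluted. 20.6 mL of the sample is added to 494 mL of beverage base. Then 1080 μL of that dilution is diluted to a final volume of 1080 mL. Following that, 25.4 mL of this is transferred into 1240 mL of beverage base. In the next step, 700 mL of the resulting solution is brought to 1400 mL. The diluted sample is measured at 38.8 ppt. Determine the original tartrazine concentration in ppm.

96.6 ppm

Overall dilution factor = 24.98 × 1000 × 49.82 × 2 = 2.49 × 10⁶.
Original = 38.8 ppt × 2.49 × 10⁶ = 9.66 × 10⁷ ppt = 96.6 ppm.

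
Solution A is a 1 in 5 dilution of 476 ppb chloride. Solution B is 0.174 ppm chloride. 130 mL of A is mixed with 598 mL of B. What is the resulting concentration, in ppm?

C_A = 476 ppb / 5 = 95.2 ppb.
C_B = 0.174 ppm = 174 ppb.
C_mix = (C_A·V_A + C_B·V_B)/(V_A + V_B) = (95.2×130 + 174×598) / 728.0 = 160 ppb = 0.160 ppm.

0.160 ppm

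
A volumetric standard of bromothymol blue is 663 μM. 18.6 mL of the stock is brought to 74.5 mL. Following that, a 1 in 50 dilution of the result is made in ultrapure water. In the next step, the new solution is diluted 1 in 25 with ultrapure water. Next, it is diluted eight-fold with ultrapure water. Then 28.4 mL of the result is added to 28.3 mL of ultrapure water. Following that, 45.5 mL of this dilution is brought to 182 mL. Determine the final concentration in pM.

Overall dilution factor = 4.005 × 50 × 25 × 8 × 1.996 × 4 = 3.20 × 10⁵.
663 μM / 3.20 × 10⁵ = 2.07 × 10⁻³ μM = 2070 pM.

2070 pM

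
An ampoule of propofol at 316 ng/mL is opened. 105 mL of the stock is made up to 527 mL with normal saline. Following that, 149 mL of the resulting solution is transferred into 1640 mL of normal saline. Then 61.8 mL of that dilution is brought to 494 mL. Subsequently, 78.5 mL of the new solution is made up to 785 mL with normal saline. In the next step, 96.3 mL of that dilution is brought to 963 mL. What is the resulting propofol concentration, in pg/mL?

6.56 pg/mL

Overall dilution factor = 5.019 × 12.01 × 7.994 × 10 × 10 = 4.82 × 10⁴.
316 ng/mL / 4.82 × 10⁴ = 6.56 × 10⁻³ ng/mL = 6.56 pg/mL.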